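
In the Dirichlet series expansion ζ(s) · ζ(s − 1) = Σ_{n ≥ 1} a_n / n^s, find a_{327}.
σ(327) = 440

In the product (Σ m^0/m^s)(Σ k / k^s) = Σ (Σ_{d | n} d) / n^s, the coefficient of 1/n^s is σ(n) = Σ_{d | n} d. For n = 327, divisors are [1, 3, 109, 327]; summing: σ(327) = 440.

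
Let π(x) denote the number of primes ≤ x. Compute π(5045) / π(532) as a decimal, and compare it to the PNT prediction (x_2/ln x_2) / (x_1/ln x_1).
π(5045)/π(532) = 675/99 ≈ 6.8182;  PNT prediction ≈ 6.9811.

π(532) = 99 and π(5045) = 675, so π(5045)/π(532) ≈ 6.8182. The PNT-predicted ratio is (5045/ln(5045)) / (532/ln(532)) ≈ 6.9811. The two agree to within a few percent, as expected.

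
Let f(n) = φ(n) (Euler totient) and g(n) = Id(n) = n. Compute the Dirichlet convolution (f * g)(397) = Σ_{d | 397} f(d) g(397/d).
(φ * Id)(397) = 793

Divisors of 397: [1, 397]. For each d | 397:
  d = 1: φ(1) · Id(397/1) = 1 · 397 = 397
  d = 397: φ(397) · Id(397/397) = 396 · 1 = 396
Summing: (φ * Id)(397) = 397 + 396 = 793.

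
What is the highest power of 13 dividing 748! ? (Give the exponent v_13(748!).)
v_13(748!) = 61

Legendre's formula: v_p(n!) = Σ_{k ≥ 1} ⌊n / p^k⌋. For p = 13, n = 748, the terms are:
  ⌊748/13^1⌋ = ⌊748/13⌋ = 57
  ⌊748/13^2⌋ = ⌊748/169⌋ = 4
(the next term ⌊748/13^3⌋ = 0, terminating the sum). Summing: v_13(748!) = 57 + 4 = 61.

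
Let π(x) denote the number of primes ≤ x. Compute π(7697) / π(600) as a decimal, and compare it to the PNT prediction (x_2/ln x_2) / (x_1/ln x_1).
π(7697)/π(600) = 976/109 ≈ 8.9541;  PNT prediction ≈ 9.1704.

π(600) = 109 and π(7697) = 976, so π(7697)/π(600) ≈ 8.9541. The PNT-predicted ratio is (7697/ln(7697)) / (600/ln(600)) ≈ 9.1704. The two agree to within a few percent, as expected.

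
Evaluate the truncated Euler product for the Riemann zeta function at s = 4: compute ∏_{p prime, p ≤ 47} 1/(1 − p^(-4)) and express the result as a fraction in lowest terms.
∏ = 65572203587643632473857746546522240898588901/60584710506150227098341885345792000000000000

The primes p ≤ 47 are [2, 3, 5, 7, 11, 13, 17, 19, 23, 29, 31, 37, 41, 43, 47]. For each prime, (1 − 1/p^4)^(-1) = p^4 / (p^4 − 1). The product is (1 − 1/2^4)^(-1), (1 − 1/3^4)^(-1), (1 − 1/5^4)^(-1), (1 − 1/7^4)^(-1), (1 − 1/11^4)^(-1), (1 − 1/13^4)^(-1), (1 − 1/17^4)^(-1), (1 − 1/19^4)^(-1), (1 − 1/23^4)^(-1), (1 − 1/29^4)^(-1), (1 − 1/31^4)^(-1), (1 − 1/37^4)^(-1), (1 − 1/41^4)^(-1), (1 − 1/43^4)^(-1), (1 − 1/47^4)^(-1) = ∏ p^4 / (p^4 − 1) = 65572203587643632473857746546522240898588901/60584710506150227098341885345792000000000000.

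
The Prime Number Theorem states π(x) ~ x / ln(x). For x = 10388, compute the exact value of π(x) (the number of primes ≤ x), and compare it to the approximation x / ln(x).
π(10388) = 1272;  x/ln(x) ≈ 1123.22;  relative error ≈ 11.70%.

Directly count primes up to 10388: π(10388) = 1272. The PNT approximation gives 10388/ln(10388) ≈ 10388/9.24841 ≈ 1123.22. Relative error (π(x) − x/ln(x)) / π(x) ≈ 11.70%; the approximation is known to undercount slightly (Li(x) is a better estimate).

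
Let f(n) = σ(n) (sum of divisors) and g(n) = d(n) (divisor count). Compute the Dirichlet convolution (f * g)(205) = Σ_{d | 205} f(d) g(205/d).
(σ * d)(205) = 352

Divisors of 205: [1, 5, 41, 205]. For each d | 205:
  d = 1: σ(1) · d(205/1) = 1 · 4 = 4
  d = 5: σ(5) · d(205/5) = 6 · 2 = 12
  d = 41: σ(41) · d(205/41) = 42 · 2 = 84
  d = 205: σ(205) · d(205/205) = 252 · 1 = 252
Summing: (σ * d)(205) = 4 + 12 + 84 + 252 = 352.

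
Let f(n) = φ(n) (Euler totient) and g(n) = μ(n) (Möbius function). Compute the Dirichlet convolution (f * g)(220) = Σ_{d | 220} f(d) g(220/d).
(φ * μ)(220) = 27

Divisors of 220: [1, 2, 4, 5, 10, 11, 20, 22, 44, 55, 110, 220]. For each d | 220:
  d = 1: φ(1) · μ(220/1) = 1 · 0 = 0
  d = 2: φ(2) · μ(220/2) = 1 · -1 = -1
  d = 4: φ(4) · μ(220/4) = 2 · 1 = 2
  d = 5: φ(5) · μ(220/5) = 4 · 0 = 0
  d = 10: φ(10) · μ(220/10) = 4 · 1 = 4
  d = 11: φ(11) · μ(220/11) = 10 · 0 = 0
  d = 20: φ(20) · μ(220/20) = 8 · -1 = -8
  d = 22: φ(22) · μ(220/22) = 10 · 1 = 10
  d = 44: φ(44) · μ(220/44) = 20 · -1 = -20
  d = 55: φ(55) · μ(220/55) = 40 · 0 = 0
  d = 110: φ(110) · μ(220/110) = 40 · -1 = -40
  d = 220: φ(220) · μ(220/220) = 80 · 1 = 80
Summing: (φ * μ)(220) = 0 + -1 + 2 + 0 + 4 + 0 + -8 + 10 + -20 + 0 + -40 + 80 = 27.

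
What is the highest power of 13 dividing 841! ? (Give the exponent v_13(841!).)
v_13(841!) = 68

Legendre's formula: v_p(n!) = Σ_{k ≥ 1} ⌊n / p^k⌋. For p = 13, n = 841, the terms are:
  ⌊841/13^1⌋ = ⌊841/13⌋ = 64
  ⌊841/13^2⌋ = ⌊841/169⌋ = 4
(the next term ⌊841/13^3⌋ = 0, terminating the sum). Summing: v_13(841!) = 64 + 4 = 68.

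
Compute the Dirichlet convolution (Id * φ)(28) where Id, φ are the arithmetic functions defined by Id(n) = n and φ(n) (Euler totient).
(Id * φ)(28) = 104

Divisors of 28: [1, 2, 4, 7, 14, 28]. For each d | 28:
  d = 1: Id(1) · φ(28/1) = 1 · 12 = 12
  d = 2: Id(2) · φ(28/2) = 2 · 6 = 12
  d = 4: Id(4) · φ(28/4) = 4 · 6 = 24
  d = 7: Id(7) · φ(28/7) = 7 · 2 = 14
  d = 14: Id(14) · φ(28/14) = 14 · 1 = 14
  d = 28: Id(28) · φ(28/28) = 28 · 1 = 28
Summing: (Id * φ)(28) = 12 + 12 + 24 + 14 + 14 + 28 = 104.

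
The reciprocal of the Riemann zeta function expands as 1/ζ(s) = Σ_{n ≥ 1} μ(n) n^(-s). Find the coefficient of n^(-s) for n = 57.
μ(57) = 1

Factor n = 57 = 3 · 19. μ(n) = 0 if any exponent ≥ 2 (not squarefree); otherwise μ(n) = (−1)^{ω(n)} where ω(n) is the number of distinct prime factors. Applying: μ(57) = 1.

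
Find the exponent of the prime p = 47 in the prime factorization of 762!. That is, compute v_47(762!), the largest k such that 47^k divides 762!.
v_47(762!) = 16

Legendre's formula: v_p(n!) = Σ_{k ≥ 1} ⌊n / p^k⌋. For p = 47, n = 762, the terms are:
  ⌊762/47^1⌋ = ⌊762/47⌋ = 16
(the next term ⌊762/47^2⌋ = 0, terminating the sum). Summing: v_47(762!) = 16 = 16.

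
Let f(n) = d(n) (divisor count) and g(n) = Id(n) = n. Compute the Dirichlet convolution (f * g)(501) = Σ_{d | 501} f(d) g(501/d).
(d * Id)(501) = 845

Divisors of 501: [1, 3, 167, 501]. For each d | 501:
  d = 1: d(1) · Id(501/1) = 1 · 501 = 501
  d = 3: d(3) · Id(501/3) = 2 · 167 = 334
  d = 167: d(167) · Id(501/167) = 2 · 3 = 6
  d = 501: d(501) · Id(501/501) = 4 · 1 = 4
Summing: (d * Id)(501) = 501 + 334 + 6 + 4 = 845.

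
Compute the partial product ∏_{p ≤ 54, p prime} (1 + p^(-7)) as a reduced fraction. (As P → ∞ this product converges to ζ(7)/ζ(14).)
∏ = 309952223984670960543603211891856695601672510675385627534277668624533812457091991127236052954668734671204274242309849088/307404601692723276790274585782287621574695329443342398483341336503340384695750533342769593387518417543812906517214978125

The primes p ≤ 54 are [2, 3, 5, 7, 11, 13, 17, 19, 23, 29, 31, 37, 41, 43, 47, 53]. For each, (1 + 1/p^7) = (p^7 + 1)/p^7. Multiplying these fractions over p ∈ [2, 3, 5, 7, 11, 13, 17, 19, 23, 29, 31, 37, 41, 43, 47, 53] gives 309952223984670960543603211891856695601672510675385627534277668624533812457091991127236052954668734671204274242309849088/307404601692723276790274585782287621574695329443342398483341336503340384695750533342769593387518417543812906517214978125. (In the limit P → ∞ this tends to ζ(7)/ζ(14).)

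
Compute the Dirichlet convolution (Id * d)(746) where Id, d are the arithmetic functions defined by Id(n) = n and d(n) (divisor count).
(Id * d)(746) = 1500

Divisors of 746: [1, 2, 373, 746]. For each d | 746:
  d = 1: Id(1) · d(746/1) = 1 · 4 = 4
  d = 2: Id(2) · d(746/2) = 2 · 2 = 4
  d = 373: Id(373) · d(746/373) = 373 · 2 = 746
  d = 746: Id(746) · d(746/746) = 746 · 1 = 746
Summing: (Id * d)(746) = 4 + 4 + 746 + 746 = 1500.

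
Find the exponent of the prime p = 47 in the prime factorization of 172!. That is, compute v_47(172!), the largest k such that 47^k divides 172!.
v_47(172!) = 3

Legendre's formula: v_p(n!) = Σ_{k ≥ 1} ⌊n / p^k⌋. For p = 47, n = 172, the terms are:
  ⌊172/47^1⌋ = ⌊172/47⌋ = 3
(the next term ⌊172/47^2⌋ = 0, terminating the sum). Summing: v_47(172!) = 3 = 3.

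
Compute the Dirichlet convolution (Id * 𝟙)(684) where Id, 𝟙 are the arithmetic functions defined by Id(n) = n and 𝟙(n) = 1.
(Id * 𝟙)(684) = 1820

Divisors of 684: [1, 2, 3, 4, 6, 9, 12, 18, 19, 36, 38, 57, 76, 114, 171, 228, 342, 684]. For each d | 684:
  d = 1: Id(1) · 𝟙(684/1) = 1 · 1 = 1
  d = 2: Id(2) · 𝟙(684/2) = 2 · 1 = 2
  d = 3: Id(3) · 𝟙(684/3) = 3 · 1 = 3
  d = 4: Id(4) · 𝟙(684/4) = 4 · 1 = 4
  d = 6: Id(6) · 𝟙(684/6) = 6 · 1 = 6
  d = 9: Id(9) · 𝟙(684/9) = 9 · 1 = 9
  d = 12: Id(12) · 𝟙(684/12) = 12 · 1 = 12
  d = 18: Id(18) · 𝟙(684/18) = 18 · 1 = 18
  d = 19: Id(19) · 𝟙(684/19) = 19 · 1 = 19
  d = 36: Id(36) · 𝟙(684/36) = 36 · 1 = 36
  d = 38: Id(38) · 𝟙(684/38) = 38 · 1 = 38
  d = 57: Id(57) · 𝟙(684/57) = 57 · 1 = 57
  d = 76: Id(76) · 𝟙(684/76) = 76 · 1 = 76
  d = 114: Id(114) · 𝟙(684/114) = 114 · 1 = 114
  d = 171: Id(171) · 𝟙(684/171) = 171 · 1 = 171
  d = 228: Id(228) · 𝟙(684/228) = 228 · 1 = 228
  d = 342: Id(342) · 𝟙(684/342) = 342 · 1 = 342
  d = 684: Id(684) · 𝟙(684/684) = 684 · 1 = 684
Summing: (Id * 𝟙)(684) = 1 + 2 + 3 + 4 + 6 + 9 + 12 + 18 + 19 + 36 + 38 + 57 + 76 + 114 + 171 + 228 + 342 + 684 = 1820.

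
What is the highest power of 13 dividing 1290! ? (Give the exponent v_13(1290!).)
v_13(1290!) = 106

Legendre's formula: v_p(n!) = Σ_{k ≥ 1} ⌊n / p^k⌋. For p = 13, n = 1290, the terms are:
  ⌊1290/13^1⌋ = ⌊1290/13⌋ = 99
  ⌊1290/13^2⌋ = ⌊1290/169⌋ = 7
(the next term ⌊1290/13^3⌋ = 0, terminating the sum). Summing: v_13(1290!) = 99 + 7 = 106.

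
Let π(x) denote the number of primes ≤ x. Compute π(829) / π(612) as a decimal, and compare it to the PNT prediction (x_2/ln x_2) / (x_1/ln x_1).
π(829)/π(612) = 145/111 ≈ 1.3063;  PNT prediction ≈ 1.2934.

π(612) = 111 and π(829) = 145, so π(829)/π(612) ≈ 1.3063. The PNT-predicted ratio is (829/ln(829)) / (612/ln(612)) ≈ 1.2934. The two agree to within a few percent, as expected.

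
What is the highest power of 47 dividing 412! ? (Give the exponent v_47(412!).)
v_47(412!) = 8

Legendre's formula: v_p(n!) = Σ_{k ≥ 1} ⌊n / p^k⌋. For p = 47, n = 412, the terms are:
  ⌊412/47^1⌋ = ⌊412/47⌋ = 8
(the next term ⌊412/47^2⌋ = 0, terminating the sum). Summing: v_47(412!) = 8 = 8.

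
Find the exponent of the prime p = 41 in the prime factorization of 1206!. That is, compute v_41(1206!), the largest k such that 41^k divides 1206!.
v_41(1206!) = 29

Legendre's formula: v_p(n!) = Σ_{k ≥ 1} ⌊n / p^k⌋. For p = 41, n = 1206, the terms are:
  ⌊1206/41^1⌋ = ⌊1206/41⌋ = 29
(the next term ⌊1206/41^2⌋ = 0, terminating the sum). Summing: v_41(1206!) = 29 = 29.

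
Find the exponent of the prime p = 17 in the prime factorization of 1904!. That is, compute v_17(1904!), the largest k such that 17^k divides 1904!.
v_17(1904!) = 118

Legendre's formula: v_p(n!) = Σ_{k ≥ 1} ⌊n / p^k⌋. For p = 17, n = 1904, the terms are:
  ⌊1904/17^1⌋ = ⌊1904/17⌋ = 112
  ⌊1904/17^2⌋ = ⌊1904/289⌋ = 6
(the next term ⌊1904/17^3⌋ = 0, terminating the sum). Summing: v_17(1904!) = 112 + 6 = 118.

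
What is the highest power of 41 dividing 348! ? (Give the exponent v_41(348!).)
v_41(348!) = 8

Legendre's formula: v_p(n!) = Σ_{k ≥ 1} ⌊n / p^k⌋. For p = 41, n = 348, the terms are:
  ⌊348/41^1⌋ = ⌊348/41⌋ = 8
(the next term ⌊348/41^2⌋ = 0, terminating the sum). Summing: v_41(348!) = 8 = 8.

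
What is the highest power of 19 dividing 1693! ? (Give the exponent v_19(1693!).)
v_19(1693!) = 93

Legendre's formula: v_p(n!) = Σ_{k ≥ 1} ⌊n / p^k⌋. For p = 19, n = 1693, the terms are:
  ⌊1693/19^1⌋ = ⌊1693/19⌋ = 89
  ⌊1693/19^2⌋ = ⌊1693/361⌋ = 4
(the next term ⌊1693/19^3⌋ = 0, terminating the sum). Summing: v_19(1693!) = 89 + 4 = 93.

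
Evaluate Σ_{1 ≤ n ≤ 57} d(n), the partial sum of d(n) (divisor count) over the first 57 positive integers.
Σ_{n ≤ 57} d(n) = 243

Compute d(n) for each 1 ≤ n ≤ 57: d(1) = 1, d(2) = 2, d(3) = 2, d(4) = 3, d(5) = 2, d(6) = 4, d(7) = 2, d(8) = 4, d(9) = 3, d(10) = 4, d(11) = 2, d(12) = 6, d(13) = 2, d(14) = 4, d(15) = 4, d(16) = 5, d(17) = 2, d(18) = 6, d(19) = 2, d(20) = 6, d(21) = 4, d(22) = 4, d(23) = 2, d(24) = 8, d(25) = 3, d(26) = 4, d(27) = 4, d(28) = 6, d(29) = 2, d(30) = 8, d(31) = 2, d(32) = 6, d(33) = 4, d(34) = 4, d(35) = 4, d(36) = 9, d(37) = 2, d(38) = 4, d(39) = 4, d(40) = 8, d(41) = 2, d(42) = 8, d(43) = 2, d(44) = 6, d(45) = 6, d(46) = 4, d(47) = 2, d(48) = 10, d(49) = 3, d(50) = 6, d(51) = 4, d(52) = 6, d(53) = 2, d(54) = 8, d(55) = 4, d(56) = 8, d(57) = 4. Summing all 57 values: 243. (Dirichlet's divisor formula: Σ_{n ≤ x} d(n) = x ln(x) + (2γ − 1) x + O(√x). For x = 57, the asymptotic estimate is ≈ 239.26.)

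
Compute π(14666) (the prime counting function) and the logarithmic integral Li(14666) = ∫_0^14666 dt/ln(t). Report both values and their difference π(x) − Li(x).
π(14666) = 1717;  Li(14666) ≈ 1741.85;  π(x) − Li(x) ≈ -24.85.

Direct count of primes ≤ 14666 gives π(14666) = 1717. Numerical evaluation of the logarithmic integral gives Li(14666) ≈ 1741.85. The difference π(x) − Li(x) ≈ -24.85 is typically negative for small/moderate x (Li(x) overestimates), though Littlewood's theorem shows this sign changes infinitely often.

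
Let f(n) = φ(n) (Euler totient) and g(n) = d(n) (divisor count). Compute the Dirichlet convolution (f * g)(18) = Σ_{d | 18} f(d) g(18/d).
(φ * d)(18) = 39

Divisors of 18: [1, 2, 3, 6, 9, 18]. For each d | 18:
  d = 1: φ(1) · d(18/1) = 1 · 6 = 6
  d = 2: φ(2) · d(18/2) = 1 · 3 = 3
  d = 3: φ(3) · d(18/3) = 2 · 4 = 8
  d = 6: φ(6) · d(18/6) = 2 · 2 = 4
  d = 9: φ(9) · d(18/9) = 6 · 2 = 12
  d = 18: φ(18) · d(18/18) = 6 · 1 = 6
Summing: (φ * d)(18) = 6 + 3 + 8 + 4 + 12 + 6 = 39.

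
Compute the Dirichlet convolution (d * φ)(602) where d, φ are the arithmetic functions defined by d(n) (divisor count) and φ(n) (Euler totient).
(d * φ)(602) = 1056

Divisors of 602: [1, 2, 7, 14, 43, 86, 301, 602]. For each d | 602:
  d = 1: d(1) · φ(602/1) = 1 · 252 = 252
  d = 2: d(2) · φ(602/2) = 2 · 252 = 504
  d = 7: d(7) · φ(602/7) = 2 · 42 = 84
  d = 14: d(14) · φ(602/14) = 4 · 42 = 168
  d = 43: d(43) · φ(602/43) = 2 · 6 = 12
  d = 86: d(86) · φ(602/86) = 4 · 6 = 24
  d = 301: d(301) · φ(602/301) = 4 · 1 = 4
  d = 602: d(602) · φ(602/602) = 8 · 1 = 8
Summing: (d * φ)(602) = 252 + 504 + 84 + 168 + 12 + 24 + 4 + 8 = 1056.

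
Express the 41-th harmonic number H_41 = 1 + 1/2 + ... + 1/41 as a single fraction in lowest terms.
H_41 = 85691034670497533/19914562703599200

Direct summation: H_41 = 1 + 1/2 + ... + 1/41. The least common denominator is lcm(1, ..., 41) = 219060189739591200; over this denominator the numerator is 219060189739591200 + 109530094869795600 + 73020063246530400 + 54765047434897800 + 43812037947918240 + 36510031623265200 + 31294312819941600 + 27382523717448900 + 24340021082176800 + 21906018973959120 + 19914562703599200 + 18255015811632600 + 16850783826122400 + 15647156409970800 + 14604012649306080 + 13691261858724450 + 12885893514093600 + 12170010541088400 + 11529483670504800 + 10953009486979560 + 10431437606647200 + 9957281351799600 + 9524356075634400 + 9127507905816300 + 8762407589583648 + 8425391913061200 + 8113340360725600 + 7823578204985400 + 7553799646192800 + 7302006324653040 + 7066457733535200 + 6845630929362225 + 6638187567866400 + 6442946757046800 + 6258862563988320 + 6085005270544200 + 5920545668637600 + 5764741835252400 + 5616927942040800 + 5476504743489780 + 5342931457063200 = 942601381375472863, so H_41 = 942601381375472863/219060189739591200; reducing by gcd(942601381375472863, 219060189739591200) = 11 gives 85691034670497533/19914562703599200 ≈ 4.30293. (The PNT-adjacent estimate ln(41) + γ ≈ 4.29079 matches within O(1/n).)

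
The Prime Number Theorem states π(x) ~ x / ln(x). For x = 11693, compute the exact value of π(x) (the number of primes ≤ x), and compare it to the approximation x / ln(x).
π(11693) = 1403;  x/ln(x) ≈ 1248.35;  relative error ≈ 11.02%.

Directly count primes up to 11693: π(11693) = 1403. The PNT approximation gives 11693/ln(11693) ≈ 11693/9.36675 ≈ 1248.35. Relative error (π(x) − x/ln(x)) / π(x) ≈ 11.02%; the approximation is known to undercount slightly (Li(x) is a better estimate).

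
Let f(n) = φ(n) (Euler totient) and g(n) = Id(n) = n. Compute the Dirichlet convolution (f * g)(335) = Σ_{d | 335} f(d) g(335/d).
(φ * Id)(335) = 1197

Divisors of 335: [1, 5, 67, 335]. For each d | 335:
  d = 1: φ(1) · Id(335/1) = 1 · 335 = 335
  d = 5: φ(5) · Id(335/5) = 4 · 67 = 268
  d = 67: φ(67) · Id(335/67) = 66 · 5 = 330
  d = 335: φ(335) · Id(335/335) = 264 · 1 = 264
Summing: (φ * Id)(335) = 335 + 268 + 330 + 264 = 1197.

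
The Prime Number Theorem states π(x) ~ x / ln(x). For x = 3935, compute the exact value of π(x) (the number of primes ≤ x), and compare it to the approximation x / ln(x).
π(3935) = 546;  x/ln(x) ≈ 475.38;  relative error ≈ 12.93%.

Directly count primes up to 3935: π(3935) = 546. The PNT approximation gives 3935/ln(3935) ≈ 3935/8.27767 ≈ 475.38. Relative error (π(x) − x/ln(x)) / π(x) ≈ 12.93%; the approximation is known to undercount slightly (Li(x) is a better estimate).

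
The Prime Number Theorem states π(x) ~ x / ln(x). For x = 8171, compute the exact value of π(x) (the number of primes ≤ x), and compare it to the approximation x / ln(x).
π(8171) = 1026;  x/ln(x) ≈ 907.05;  relative error ≈ 11.59%.

Directly count primes up to 8171: π(8171) = 1026. The PNT approximation gives 8171/ln(8171) ≈ 8171/9.00835 ≈ 907.05. Relative error (π(x) − x/ln(x)) / π(x) ≈ 11.59%; the approximation is known to undercount slightly (Li(x) is a better estimate).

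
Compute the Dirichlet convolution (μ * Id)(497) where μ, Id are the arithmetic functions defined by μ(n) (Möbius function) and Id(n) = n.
(μ * Id)(497) = 420

Divisors of 497: [1, 7, 71, 497]. For each d | 497:
  d = 1: μ(1) · Id(497/1) = 1 · 497 = 497
  d = 7: μ(7) · Id(497/7) = -1 · 71 = -71
  d = 71: μ(71) · Id(497/71) = -1 · 7 = -7
  d = 497: μ(497) · Id(497/497) = 1 · 1 = 1
Summing: (μ * Id)(497) = 497 + -71 + -7 + 1 = 420.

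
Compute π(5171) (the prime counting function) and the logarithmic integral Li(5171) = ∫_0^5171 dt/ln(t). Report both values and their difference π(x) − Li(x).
π(5171) = 689;  Li(5171) ≈ 704.32;  π(x) − Li(x) ≈ -15.32.

Direct count of primes ≤ 5171 gives π(5171) = 689. Numerical evaluation of the logarithmic integral gives Li(5171) ≈ 704.32. The difference π(x) − Li(x) ≈ -15.32 is typically negative for small/moderate x (Li(x) overestimates), though Littlewood's theorem shows this sign changes infinitely often.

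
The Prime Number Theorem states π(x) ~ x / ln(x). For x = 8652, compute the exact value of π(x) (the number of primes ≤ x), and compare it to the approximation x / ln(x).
π(8652) = 1077;  x/ln(x) ≈ 954.38;  relative error ≈ 11.39%.

Directly count primes up to 8652: π(8652) = 1077. The PNT approximation gives 8652/ln(8652) ≈ 8652/9.06555 ≈ 954.38. Relative error (π(x) − x/ln(x)) / π(x) ≈ 11.39%; the approximation is known to undercount slightly (Li(x) is a better estimate).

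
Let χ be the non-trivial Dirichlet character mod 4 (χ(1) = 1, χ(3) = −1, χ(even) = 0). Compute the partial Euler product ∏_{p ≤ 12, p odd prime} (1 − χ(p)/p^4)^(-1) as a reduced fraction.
∏ = 593207566875/599860952704

The odd primes p ≤ 12 are [3, 5, 7, 11]. For each, χ(p) = 1 if p ≡ 1 mod 4, χ(p) = −1 if p ≡ 3 mod 4. Taking (1 − χ(p)/p^4)^(-1) = p^4/(p^4 − χ(p)): (1 − (-1)/3^4)^(-1) · (1 − (1)/5^4)^(-1) · (1 − (-1)/7^4)^(-1) · (1 − (-1)/11^4)^(-1) = 593207566875/599860952704.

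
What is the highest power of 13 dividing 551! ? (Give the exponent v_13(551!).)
v_13(551!) = 45

Legendre's formula: v_p(n!) = Σ_{k ≥ 1} ⌊n / p^k⌋. For p = 13, n = 551, the terms are:
  ⌊551/13^1⌋ = ⌊551/13⌋ = 42
  ⌊551/13^2⌋ = ⌊551/169⌋ = 3
(the next term ⌊551/13^3⌋ = 0, terminating the sum). Summing: v_13(551!) = 42 + 3 = 45.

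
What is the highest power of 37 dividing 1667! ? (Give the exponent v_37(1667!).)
v_37(1667!) = 46

Legendre's formula: v_p(n!) = Σ_{k ≥ 1} ⌊n / p^k⌋. For p = 37, n = 1667, the terms are:
  ⌊1667/37^1⌋ = ⌊1667/37⌋ = 45
  ⌊1667/37^2⌋ = ⌊1667/1369⌋ = 1
(the next term ⌊1667/37^3⌋ = 0, terminating the sum). Summing: v_37(1667!) = 45 + 1 = 46.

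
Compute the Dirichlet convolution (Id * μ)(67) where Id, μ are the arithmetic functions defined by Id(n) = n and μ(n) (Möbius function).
(Id * μ)(67) = 66

Divisors of 67: [1, 67]. For each d | 67:
  d = 1: Id(1) · μ(67/1) = 1 · -1 = -1
  d = 67: Id(67) · μ(67/67) = 67 · 1 = 67
Summing: (Id * μ)(67) = -1 + 67 = 66.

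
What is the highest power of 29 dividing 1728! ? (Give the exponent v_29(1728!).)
v_29(1728!) = 61

Legendre's formula: v_p(n!) = Σ_{k ≥ 1} ⌊n / p^k⌋. For p = 29, n = 1728, the terms are:
  ⌊1728/29^1⌋ = ⌊1728/29⌋ = 59
  ⌊1728/29^2⌋ = ⌊1728/841⌋ = 2
(the next term ⌊1728/29^3⌋ = 0, terminating the sum). Summing: v_29(1728!) = 59 + 2 = 61.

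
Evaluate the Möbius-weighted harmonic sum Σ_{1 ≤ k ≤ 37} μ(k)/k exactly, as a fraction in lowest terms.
Σ μ(k)/k = -5468849774/3710369067405

Values of μ(k) for 1 ≤ k ≤ 37: μ(1) = 1, μ(2) = -1, μ(3) = -1, μ(5) = -1, μ(6) = 1, μ(7) = -1, μ(10) = 1, μ(11) = -1, μ(13) = -1, μ(14) = 1, μ(15) = 1, μ(17) = -1, μ(19) = -1, μ(21) = 1, μ(22) = 1, μ(23) = -1, μ(26) = 1, μ(29) = -1, μ(30) = -1, μ(31) = -1, μ(33) = 1, μ(34) = 1, μ(35) = 1, μ(37) = -1, with μ = 0 on non-squarefree integers. Summing μ(k)/k for k where μ(k) ≠ 0 gives -5468849774/3710369067405 ≈ -0.0015. (PNT ⟺ this sum → 0 as n → ∞.)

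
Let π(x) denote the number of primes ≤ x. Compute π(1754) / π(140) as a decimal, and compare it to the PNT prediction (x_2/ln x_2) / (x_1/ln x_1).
π(1754)/π(140) = 273/34 ≈ 8.0294;  PNT prediction ≈ 8.2884.

π(140) = 34 and π(1754) = 273, so π(1754)/π(140) ≈ 8.0294. The PNT-predicted ratio is (1754/ln(1754)) / (140/ln(140)) ≈ 8.2884. The two agree to within a few percent, as expected.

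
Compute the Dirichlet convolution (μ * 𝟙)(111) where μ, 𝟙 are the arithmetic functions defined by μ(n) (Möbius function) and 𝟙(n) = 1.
(μ * 𝟙)(111) = 0

Divisors of 111: [1, 3, 37, 111]. For each d | 111:
  d = 1: μ(1) · 𝟙(111/1) = 1 · 1 = 1
  d = 3: μ(3) · 𝟙(111/3) = -1 · 1 = -1
  d = 37: μ(37) · 𝟙(111/37) = -1 · 1 = -1
  d = 111: μ(111) · 𝟙(111/111) = 1 · 1 = 1
Summing: (μ * 𝟙)(111) = 1 + -1 + -1 + 1 = 0.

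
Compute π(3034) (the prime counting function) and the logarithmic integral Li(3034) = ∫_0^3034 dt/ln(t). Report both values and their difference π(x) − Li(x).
π(3034) = 434;  Li(3034) ≈ 447.00;  π(x) − Li(x) ≈ -13.00.

Direct count of primes ≤ 3034 gives π(3034) = 434. Numerical evaluation of the logarithmic integral gives Li(3034) ≈ 447.00. The difference π(x) − Li(x) ≈ -13.00 is typically negative for small/moderate x (Li(x) overestimates), though Littlewood's theorem shows this sign changes infinitely often.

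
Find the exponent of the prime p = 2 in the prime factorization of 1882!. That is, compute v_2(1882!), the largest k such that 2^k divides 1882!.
v_2(1882!) = 1875

Legendre's formula: v_p(n!) = Σ_{k ≥ 1} ⌊n / p^k⌋. For p = 2, n = 1882, the terms are:
  ⌊1882/2^1⌋ = ⌊1882/2⌋ = 941
  ⌊1882/2^2⌋ = ⌊1882/4⌋ = 470
  ⌊1882/2^3⌋ = ⌊1882/8⌋ = 235
  ⌊1882/2^4⌋ = ⌊1882/16⌋ = 117
  ⌊1882/2^5⌋ = ⌊1882/32⌋ = 58
  ⌊1882/2^6⌋ = ⌊1882/64⌋ = 29
  ⌊1882/2^7⌋ = ⌊1882/128⌋ = 14
  ⌊1882/2^8⌋ = ⌊1882/256⌋ = 7
  ⌊1882/2^9⌋ = ⌊1882/512⌋ = 3
  ⌊1882/2^10⌋ = ⌊1882/1024⌋ = 1
(the next term ⌊1882/2^11⌋ = 0, terminating the sum). Summing: v_2(1882!) = 941 + 470 + 235 + 117 + 58 + 29 + 14 + 7 + 3 + 1 = 1875.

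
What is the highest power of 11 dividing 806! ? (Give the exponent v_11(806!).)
v_11(806!) = 79

Legendre's formula: v_p(n!) = Σ_{k ≥ 1} ⌊n / p^k⌋. For p = 11, n = 806, the terms are:
  ⌊806/11^1⌋ = ⌊806/11⌋ = 73
  ⌊806/11^2⌋ = ⌊806/121⌋ = 6
(the next term ⌊806/11^3⌋ = 0, terminating the sum). Summing: v_11(806!) = 73 + 6 = 79.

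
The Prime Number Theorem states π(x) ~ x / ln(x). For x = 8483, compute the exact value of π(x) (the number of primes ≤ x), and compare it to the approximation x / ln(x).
π(8483) = 1059;  x/ln(x) ≈ 937.78;  relative error ≈ 11.45%.

Directly count primes up to 8483: π(8483) = 1059. The PNT approximation gives 8483/ln(8483) ≈ 8483/9.04582 ≈ 937.78. Relative error (π(x) − x/ln(x)) / π(x) ≈ 11.45%; the approximation is known to undercount slightly (Li(x) is a better estimate).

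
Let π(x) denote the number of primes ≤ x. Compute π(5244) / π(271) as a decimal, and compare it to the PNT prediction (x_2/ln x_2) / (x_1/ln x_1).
π(5244)/π(271) = 697/58 ≈ 12.0172;  PNT prediction ≈ 12.6569.

π(271) = 58 and π(5244) = 697, so π(5244)/π(271) ≈ 12.0172. The PNT-predicted ratio is (5244/ln(5244)) / (271/ln(271)) ≈ 12.6569. The two agree to within a few percent, as expected.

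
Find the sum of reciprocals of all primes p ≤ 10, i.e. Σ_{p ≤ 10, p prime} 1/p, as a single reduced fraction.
Σ 1/p = 247/210

π(10) = 4, so the primes ≤ 10 are [2, 3, 5, 7]. Summing 1/p over these primes: 247/210 ≈ 1.1762. Mertens estimate ln ln(10) + 0.2615 ≈ 1.0955.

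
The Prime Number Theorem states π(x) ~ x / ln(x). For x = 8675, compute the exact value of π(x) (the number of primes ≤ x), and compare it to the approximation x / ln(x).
π(8675) = 1079;  x/ln(x) ≈ 956.64;  relative error ≈ 11.34%.

Directly count primes up to 8675: π(8675) = 1079. The PNT approximation gives 8675/ln(8675) ≈ 8675/9.06820 ≈ 956.64. Relative error (π(x) − x/ln(x)) / π(x) ≈ 11.34%; the approximation is known to undercount slightly (Li(x) is a better estimate).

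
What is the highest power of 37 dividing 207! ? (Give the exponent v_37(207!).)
v_37(207!) = 5

Legendre's formula: v_p(n!) = Σ_{k ≥ 1} ⌊n / p^k⌋. For p = 37, n = 207, the terms are:
  ⌊207/37^1⌋ = ⌊207/37⌋ = 5
(the next term ⌊207/37^2⌋ = 0, terminating the sum). Summing: v_37(207!) = 5 = 5.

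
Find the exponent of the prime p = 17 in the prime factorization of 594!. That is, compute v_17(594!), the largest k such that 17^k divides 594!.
v_17(594!) = 36

Legendre's formula: v_p(n!) = Σ_{k ≥ 1} ⌊n / p^k⌋. For p = 17, n = 594, the terms are:
  ⌊594/17^1⌋ = ⌊594/17⌋ = 34
  ⌊594/17^2⌋ = ⌊594/289⌋ = 2
(the next term ⌊594/17^3⌋ = 0, terminating the sum). Summing: v_17(594!) = 34 + 2 = 36.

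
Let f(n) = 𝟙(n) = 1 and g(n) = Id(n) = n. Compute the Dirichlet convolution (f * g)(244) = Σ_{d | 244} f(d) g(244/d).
(𝟙 * Id)(244) = 434

Divisors of 244: [1, 2, 4, 61, 122, 244]. For each d | 244:
  d = 1: 𝟙(1) · Id(244/1) = 1 · 244 = 244
  d = 2: 𝟙(2) · Id(244/2) = 1 · 122 = 122
  d = 4: 𝟙(4) · Id(244/4) = 1 · 61 = 61
  d = 61: 𝟙(61) · Id(244/61) = 1 · 4 = 4
  d = 122: 𝟙(122) · Id(244/122) = 1 · 2 = 2
  d = 244: 𝟙(244) · Id(244/244) = 1 · 1 = 1
Summing: (𝟙 * Id)(244) = 244 + 122 + 61 + 4 + 2 + 1 = 434.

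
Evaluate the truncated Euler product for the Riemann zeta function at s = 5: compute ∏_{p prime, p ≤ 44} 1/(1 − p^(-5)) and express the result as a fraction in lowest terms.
∏ = 1572482291224969810929353517600303098269844539827384419450979869/1516482033755337998564749447506198249900022724140786873799147520

The primes p ≤ 44 are [2, 3, 5, 7, 11, 13, 17, 19, 23, 29, 31, 37, 41, 43]. For each prime, (1 − 1/p^5)^(-1) = p^5 / (p^5 − 1). The product is (1 − 1/2^5)^(-1), (1 − 1/3^5)^(-1), (1 − 1/5^5)^(-1), (1 − 1/7^5)^(-1), (1 − 1/11^5)^(-1), (1 − 1/13^5)^(-1), (1 − 1/17^5)^(-1), (1 − 1/19^5)^(-1), (1 − 1/23^5)^(-1), (1 − 1/29^5)^(-1), (1 − 1/31^5)^(-1), (1 − 1/37^5)^(-1), (1 − 1/41^5)^(-1), (1 − 1/43^5)^(-1) = ∏ p^5 / (p^5 − 1) = 1572482291224969810929353517600303098269844539827384419450979869/1516482033755337998564749447506198249900022724140786873799147520.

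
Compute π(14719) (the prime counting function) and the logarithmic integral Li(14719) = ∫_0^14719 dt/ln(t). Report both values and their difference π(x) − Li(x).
π(14719) = 1722;  Li(14719) ≈ 1747.37;  π(x) − Li(x) ≈ -25.37.

Direct count of primes ≤ 14719 gives π(14719) = 1722. Numerical evaluation of the logarithmic integral gives Li(14719) ≈ 1747.37. The difference π(x) − Li(x) ≈ -25.37 is typically negative for small/moderate x (Li(x) overestimates), though Littlewood's theorem shows this sign changes infinitely often.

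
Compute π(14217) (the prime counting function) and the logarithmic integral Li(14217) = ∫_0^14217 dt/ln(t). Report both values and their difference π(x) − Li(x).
π(14217) = 1671;  Li(14217) ≈ 1694.97;  π(x) − Li(x) ≈ -23.97.

Direct count of primes ≤ 14217 gives π(14217) = 1671. Numerical evaluation of the logarithmic integral gives Li(14217) ≈ 1694.97. The difference π(x) − Li(x) ≈ -23.97 is typically negative for small/moderate x (Li(x) overestimates), though Littlewood's theorem shows this sign changes infinitely often.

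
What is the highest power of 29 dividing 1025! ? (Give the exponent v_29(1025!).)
v_29(1025!) = 36

Legendre's formula: v_p(n!) = Σ_{k ≥ 1} ⌊n / p^k⌋. For p = 29, n = 1025, the terms are:
  ⌊1025/29^1⌋ = ⌊1025/29⌋ = 35
  ⌊1025/29^2⌋ = ⌊1025/841⌋ = 1
(the next term ⌊1025/29^3⌋ = 0, terminating the sum). Summing: v_29(1025!) = 35 + 1 = 36.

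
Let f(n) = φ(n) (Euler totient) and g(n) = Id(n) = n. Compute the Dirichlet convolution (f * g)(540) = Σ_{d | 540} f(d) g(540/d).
(φ * Id)(540) = 5832

Divisors of 540: [1, 2, 3, 4, 5, 6, 9, 10, 12, 15, 18, 20, 27, 30, 36, 45, 54, 60, 90, 108, 135, 180, 270, 540]. For each d | 540:
  d = 1: φ(1) · Id(540/1) = 1 · 540 = 540
  d = 2: φ(2) · Id(540/2) = 1 · 270 = 270
  d = 3: φ(3) · Id(540/3) = 2 · 180 = 360
  d = 4: φ(4) · Id(540/4) = 2 · 135 = 270
  d = 5: φ(5) · Id(540/5) = 4 · 108 = 432
  d = 6: φ(6) · Id(540/6) = 2 · 90 = 180
  d = 9: φ(9) · Id(540/9) = 6 · 60 = 360
  d = 10: φ(10) · Id(540/10) = 4 · 54 = 216
  d = 12: φ(12) · Id(540/12) = 4 · 45 = 180
  d = 15: φ(15) · Id(540/15) = 8 · 36 = 288
  d = 18: φ(18) · Id(540/18) = 6 · 30 = 180
  d = 20: φ(20) · Id(540/20) = 8 · 27 = 216
  d = 27: φ(27) · Id(540/27) = 18 · 20 = 360
  d = 30: φ(30) · Id(540/30) = 8 · 18 = 144
  d = 36: φ(36) · Id(540/36) = 12 · 15 = 180
  d = 45: φ(45) · Id(540/45) = 24 · 12 = 288
  d = 54: φ(54) · Id(540/54) = 18 · 10 = 180
  d = 60: φ(60) · Id(540/60) = 16 · 9 = 144
  d = 90: φ(90) · Id(540/90) = 24 · 6 = 144
  d = 108: φ(108) · Id(540/108) = 36 · 5 = 180
  d = 135: φ(135) · Id(540/135) = 72 · 4 = 288
  d = 180: φ(180) · Id(540/180) = 48 · 3 = 144
  d = 270: φ(270) · Id(540/270) = 72 · 2 = 144
  d = 540: φ(540) · Id(540/540) = 144 · 1 = 144
Summing: (φ * Id)(540) = 540 + 270 + 360 + 270 + 432 + 180 + 360 + 216 + 180 + 288 + 180 + 216 + 360 + 144 + 180 + 288 + 180 + 144 + 144 + 180 + 288 + 144 + 144 + 144 = 5832.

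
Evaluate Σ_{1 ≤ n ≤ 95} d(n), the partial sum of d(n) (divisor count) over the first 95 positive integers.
Σ_{n ≤ 95} d(n) = 447

Compute d(n) for each 1 ≤ n ≤ 95: d(1) = 1, d(2) = 2, d(3) = 2, d(4) = 3, d(5) = 2, d(6) = 4, d(7) = 2, d(8) = 4, d(9) = 3, d(10) = 4, d(11) = 2, d(12) = 6, d(13) = 2, d(14) = 4, d(15) = 4, d(16) = 5, d(17) = 2, d(18) = 6, d(19) = 2, d(20) = 6, d(21) = 4, d(22) = 4, d(23) = 2, d(24) = 8, d(25) = 3, d(26) = 4, d(27) = 4, d(28) = 6, d(29) = 2, d(30) = 8, d(31) = 2, d(32) = 6, d(33) = 4, d(34) = 4, d(35) = 4, d(36) = 9, d(37) = 2, d(38) = 4, d(39) = 4, d(40) = 8, d(41) = 2, d(42) = 8, d(43) = 2, d(44) = 6, d(45) = 6, d(46) = 4, d(47) = 2, d(48) = 10, d(49) = 3, d(50) = 6, d(51) = 4, d(52) = 6, d(53) = 2, d(54) = 8, d(55) = 4, d(56) = 8, d(57) = 4, d(58) = 4, d(59) = 2, d(60) = 12, d(61) = 2, d(62) = 4, d(63) = 6, d(64) = 7, d(65) = 4, d(66) = 8, d(67) = 2, d(68) = 6, d(69) = 4, d(70) = 8, d(71) = 2, d(72) = 12, d(73) = 2, d(74) = 4, d(75) = 6, d(76) = 6, d(77) = 4, d(78) = 8, d(79) = 2, d(80) = 10, d(81) = 5, d(82) = 4, d(83) = 2, d(84) = 12, d(85) = 4, d(86) = 4, d(87) = 4, d(88) = 8, d(89) = 2, d(90) = 12, d(91) = 4, d(92) = 6, d(93) = 4, d(94) = 4, d(95) = 4. Summing all 95 values: 447. (Dirichlet's divisor formula: Σ_{n ≤ x} d(n) = x ln(x) + (2γ − 1) x + O(√x). For x = 95, the asymptotic estimate is ≈ 447.29.)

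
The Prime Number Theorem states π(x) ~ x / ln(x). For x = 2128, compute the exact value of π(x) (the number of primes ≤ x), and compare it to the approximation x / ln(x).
π(2128) = 319;  x/ln(x) ≈ 277.70;  relative error ≈ 12.95%.

Directly count primes up to 2128: π(2128) = 319. The PNT approximation gives 2128/ln(2128) ≈ 2128/7.66294 ≈ 277.70. Relative error (π(x) − x/ln(x)) / π(x) ≈ 12.95%; the approximation is known to undercount slightly (Li(x) is a better estimate).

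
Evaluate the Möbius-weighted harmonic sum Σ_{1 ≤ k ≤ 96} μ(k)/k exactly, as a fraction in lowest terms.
Σ μ(k)/k = 164165993590198279544427554326659/3961456982724258461775089600226385

Values of μ(k) for 1 ≤ k ≤ 96: μ(1) = 1, μ(2) = -1, μ(3) = -1, μ(5) = -1, μ(6) = 1, μ(7) = -1, μ(10) = 1, μ(11) = -1, μ(13) = -1, μ(14) = 1, μ(15) = 1, μ(17) = -1, μ(19) = -1, μ(21) = 1, μ(22) = 1, μ(23) = -1, μ(26) = 1, μ(29) = -1, μ(30) = -1, μ(31) = -1, μ(33) = 1, μ(34) = 1, μ(35) = 1, μ(37) = -1, μ(38) = 1, μ(39) = 1, μ(41) = -1, μ(42) = -1, μ(43) = -1, μ(46) = 1, μ(47) = -1, μ(51) = 1, μ(53) = -1, μ(55) = 1, μ(57) = 1, μ(58) = 1, μ(59) = -1, μ(61) = -1, μ(62) = 1, μ(65) = 1, μ(66) = -1, μ(67) = -1, μ(69) = 1, μ(70) = -1, μ(71) = -1, μ(73) = -1, μ(74) = 1, μ(77) = 1, μ(78) = -1, μ(79) = -1, μ(82) = 1, μ(83) = -1, μ(85) = 1, μ(86) = 1, μ(87) = 1, μ(89) = -1, μ(91) = 1, μ(93) = 1, μ(94) = 1, μ(95) = 1, with μ = 0 on non-squarefree integers. Summing μ(k)/k for k where μ(k) ≠ 0 gives 164165993590198279544427554326659/3961456982724258461775089600226385 ≈ 0.0414. (PNT ⟺ this sum → 0 as n → ∞.)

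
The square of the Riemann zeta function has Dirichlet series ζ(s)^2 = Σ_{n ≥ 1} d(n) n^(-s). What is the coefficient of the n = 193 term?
d(193) = 2

ζ(s)^2 = (Σ 1/m^s)(Σ 1/k^s). The coefficient of 1/n^s in the product is the number of ordered pairs (m, k) with mk = n, which equals d(n). For n = 193, divisors are [1, 193], so d(193) = 2.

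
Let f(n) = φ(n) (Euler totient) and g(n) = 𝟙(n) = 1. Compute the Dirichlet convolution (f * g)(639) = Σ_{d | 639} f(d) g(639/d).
(φ * 𝟙)(639) = 639

Divisors of 639: [1, 3, 9, 71, 213, 639]. For each d | 639:
  d = 1: φ(1) · 𝟙(639/1) = 1 · 1 = 1
  d = 3: φ(3) · 𝟙(639/3) = 2 · 1 = 2
  d = 9: φ(9) · 𝟙(639/9) = 6 · 1 = 6
  d = 71: φ(71) · 𝟙(639/71) = 70 · 1 = 70
  d = 213: φ(213) · 𝟙(639/213) = 140 · 1 = 140
  d = 639: φ(639) · 𝟙(639/639) = 420 · 1 = 420
Summing: (φ * 𝟙)(639) = 1 + 2 + 6 + 70 + 140 + 420 = 639.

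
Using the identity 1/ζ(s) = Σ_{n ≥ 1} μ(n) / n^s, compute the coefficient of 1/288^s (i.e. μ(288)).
μ(288) = 0

Factor n = 288 = 2^5 · 3^2. μ(n) = 0 if any exponent ≥ 2 (not squarefree); otherwise μ(n) = (−1)^{ω(n)} where ω(n) is the number of distinct prime factors. Applying: μ(288) = 0.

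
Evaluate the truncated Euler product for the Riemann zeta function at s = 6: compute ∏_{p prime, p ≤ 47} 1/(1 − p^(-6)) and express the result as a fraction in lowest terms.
∏ = 739922824862544451640166694180680765476614483998462834502498139791315/727309058868145310276350820375862045292293308126790710400267935809536

The primes p ≤ 47 are [2, 3, 5, 7, 11, 13, 17, 19, 23, 29, 31, 37, 41, 43, 47]. For each prime, (1 − 1/p^6)^(-1) = p^6 / (p^6 − 1). The product is (1 − 1/2^6)^(-1), (1 − 1/3^6)^(-1), (1 − 1/5^6)^(-1), (1 − 1/7^6)^(-1), (1 − 1/11^6)^(-1), (1 − 1/13^6)^(-1), (1 − 1/17^6)^(-1), (1 − 1/19^6)^(-1), (1 − 1/23^6)^(-1), (1 − 1/29^6)^(-1), (1 − 1/31^6)^(-1), (1 − 1/37^6)^(-1), (1 − 1/41^6)^(-1), (1 − 1/43^6)^(-1), (1 − 1/47^6)^(-1) = ∏ p^6 / (p^6 − 1) = 739922824862544451640166694180680765476614483998462834502498139791315/727309058868145310276350820375862045292293308126790710400267935809536.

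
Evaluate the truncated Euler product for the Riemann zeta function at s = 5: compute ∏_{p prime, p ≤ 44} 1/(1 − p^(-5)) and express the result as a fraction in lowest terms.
∏ = 1572482291224969810929353517600303098269844539827384419450979869/1516482033755337998564749447506198249900022724140786873799147520

The primes p ≤ 44 are [2, 3, 5, 7, 11, 13, 17, 19, 23, 29, 31, 37, 41, 43]. For each prime, (1 − 1/p^5)^(-1) = p^5 / (p^5 − 1). The product is (1 − 1/2^5)^(-1), (1 − 1/3^5)^(-1), (1 − 1/5^5)^(-1), (1 − 1/7^5)^(-1), (1 − 1/11^5)^(-1), (1 − 1/13^5)^(-1), (1 − 1/17^5)^(-1), (1 − 1/19^5)^(-1), (1 − 1/23^5)^(-1), (1 − 1/29^5)^(-1), (1 − 1/31^5)^(-1), (1 − 1/37^5)^(-1), (1 − 1/41^5)^(-1), (1 − 1/43^5)^(-1) = ∏ p^5 / (p^5 − 1) = 1572482291224969810929353517600303098269844539827384419450979869/1516482033755337998564749447506198249900022724140786873799147520.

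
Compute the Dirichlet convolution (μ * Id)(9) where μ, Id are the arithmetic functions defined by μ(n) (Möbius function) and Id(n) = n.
(μ * Id)(9) = 6

Divisors of 9: [1, 3, 9]. For each d | 9:
  d = 1: μ(1) · Id(9/1) = 1 · 9 = 9
  d = 3: μ(3) · Id(9/3) = -1 · 3 = -3
  d = 9: μ(9) · Id(9/9) = 0 · 1 = 0
Summing: (μ * Id)(9) = 9 + -3 + 0 = 6.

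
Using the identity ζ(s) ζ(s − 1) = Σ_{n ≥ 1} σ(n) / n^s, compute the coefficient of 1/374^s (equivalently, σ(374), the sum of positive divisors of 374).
σ(374) = 648

In the product (Σ m^0/m^s)(Σ k / k^s) = Σ (Σ_{d | n} d) / n^s, the coefficient of 1/n^s is σ(n) = Σ_{d | n} d. For n = 374, divisors are [1, 2, 11, 17, 22, 34, 187, 374]; summing: σ(374) = 648.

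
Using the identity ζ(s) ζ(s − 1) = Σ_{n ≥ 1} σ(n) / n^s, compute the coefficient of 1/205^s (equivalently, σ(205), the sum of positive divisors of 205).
σ(205) = 252

In the product (Σ m^0/m^s)(Σ k / k^s) = Σ (Σ_{d | n} d) / n^s, the coefficient of 1/n^s is σ(n) = Σ_{d | n} d. For n = 205, divisors are [1, 5, 41, 205]; summing: σ(205) = 252.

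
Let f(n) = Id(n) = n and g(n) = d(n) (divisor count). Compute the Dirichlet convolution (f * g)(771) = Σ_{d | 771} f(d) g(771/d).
(Id * d)(771) = 1295

Divisors of 771: [1, 3, 257, 771]. For each d | 771:
  d = 1: Id(1) · d(771/1) = 1 · 4 = 4
  d = 3: Id(3) · d(771/3) = 3 · 2 = 6
  d = 257: Id(257) · d(771/257) = 257 · 2 = 514
  d = 771: Id(771) · d(771/771) = 771 · 1 = 771
Summing: (Id * d)(771) = 4 + 6 + 514 + 771 = 1295.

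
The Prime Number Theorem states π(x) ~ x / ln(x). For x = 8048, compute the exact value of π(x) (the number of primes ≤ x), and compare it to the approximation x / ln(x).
π(8048) = 1011;  x/ln(x) ≈ 894.90;  relative error ≈ 11.48%.

Directly count primes up to 8048: π(8048) = 1011. The PNT approximation gives 8048/ln(8048) ≈ 8048/8.99318 ≈ 894.90. Relative error (π(x) − x/ln(x)) / π(x) ≈ 11.48%; the approximation is known to undercount slightly (Li(x) is a better estimate).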